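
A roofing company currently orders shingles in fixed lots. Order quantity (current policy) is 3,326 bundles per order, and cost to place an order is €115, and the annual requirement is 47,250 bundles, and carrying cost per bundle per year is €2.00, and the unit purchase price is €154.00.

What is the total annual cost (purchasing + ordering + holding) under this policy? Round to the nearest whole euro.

€7,281,460

Orders/yr = 47,250/3,326 = 14.206; ordering cost = 14.206 × €115 = €1,633.72
Average inventory = 3,326/2 = 1663; holding cost = 1663 × €2 = €3,326.00
Purchase cost = D·C = 47,250 × 154 = €7,276,500.00
Total = €1,633.72 + €3,326.00 + €7,276,500.00 = €7,281,459.72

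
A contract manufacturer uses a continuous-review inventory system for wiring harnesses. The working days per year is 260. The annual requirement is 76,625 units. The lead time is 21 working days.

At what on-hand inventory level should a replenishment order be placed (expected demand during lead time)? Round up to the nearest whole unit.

Daily demand d = 76,625 / 260 = 294.712 units/day
Demand during lead time = 294.712 × 21 = 6,188.94
Reorder point = 6,188.94 → round up

6,189 units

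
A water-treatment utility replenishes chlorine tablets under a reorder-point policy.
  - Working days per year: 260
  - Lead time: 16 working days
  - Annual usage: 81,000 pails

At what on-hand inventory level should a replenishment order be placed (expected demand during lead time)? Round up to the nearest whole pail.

4,985 pails

Daily demand d = 81,000 / 260 = 311.538 pails/day
Demand during lead time = 311.538 × 16 = 4,984.62
Reorder point = 4,984.62 → round up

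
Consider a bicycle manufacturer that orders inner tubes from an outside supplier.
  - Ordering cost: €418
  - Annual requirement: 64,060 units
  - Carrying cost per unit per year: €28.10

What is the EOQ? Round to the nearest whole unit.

Optimal lot size Q* = (2 × 64,060 × €418 / €28.1)^½ ≈ 1,380.52

1,381 units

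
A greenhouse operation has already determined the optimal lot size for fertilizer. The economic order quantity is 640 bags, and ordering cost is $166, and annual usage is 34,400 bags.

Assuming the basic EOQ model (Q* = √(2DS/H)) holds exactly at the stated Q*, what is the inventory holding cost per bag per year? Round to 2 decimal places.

Since Q* = (2DS/H)^½, squaring gives Q*²·H = 2DS.
H = 2DS / Q² = 2 × 34,400 × 166 / 640² = 27.8828

$27.88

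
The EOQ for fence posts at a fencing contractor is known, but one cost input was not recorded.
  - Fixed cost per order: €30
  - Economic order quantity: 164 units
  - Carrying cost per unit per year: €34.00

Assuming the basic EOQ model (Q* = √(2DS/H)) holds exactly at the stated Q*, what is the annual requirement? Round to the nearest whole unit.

From Q* = √(2DS/H) ⇒ Q*² = 2DS/H.
D = Q²H / (2S) = 164² × 34 / (2 × 30) = 15,241.07

15,241 units per year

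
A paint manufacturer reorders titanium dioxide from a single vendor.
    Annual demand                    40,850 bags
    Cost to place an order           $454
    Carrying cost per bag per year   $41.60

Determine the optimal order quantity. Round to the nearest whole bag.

2DS/H = 2·40,850·454/41.6 = 891,629.81
EOQ = √891,629.81 ≈ 944.26

944 bags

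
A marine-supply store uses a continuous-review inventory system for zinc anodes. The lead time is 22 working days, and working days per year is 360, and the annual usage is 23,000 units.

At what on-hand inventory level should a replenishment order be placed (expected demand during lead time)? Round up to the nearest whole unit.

Daily demand d = 23,000 / 360 = 63.889 units/day
Demand during lead time = 63.889 × 22 = 1,405.56
Reorder point = 1,405.56 → round up

1,406 units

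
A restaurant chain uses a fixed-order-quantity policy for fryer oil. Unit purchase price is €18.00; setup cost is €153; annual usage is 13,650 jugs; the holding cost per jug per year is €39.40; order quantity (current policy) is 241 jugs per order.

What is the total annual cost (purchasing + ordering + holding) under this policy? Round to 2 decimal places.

€259,113.47

Ordering: D/Q × S = 13,650/241 × €153 = €8,665.77
Holding:  Q/2 × H = 241/2 × €39.4 = €4,747.70
Purchase cost = D·C = 13,650 × 18 = €245,700.00
Total = €8,665.77 + €4,747.70 + €245,700.00 = €259,113.47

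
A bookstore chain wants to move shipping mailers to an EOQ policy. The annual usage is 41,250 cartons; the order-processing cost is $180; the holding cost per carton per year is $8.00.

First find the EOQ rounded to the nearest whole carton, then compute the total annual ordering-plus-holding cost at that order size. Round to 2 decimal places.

$10,899.54

Q* = √(2·D·S / H) = √(2·41,250·180 / 8) = √1,856,250.0 ≈ 1,362.44 → Q = 1,362 cartons
Ordering: D/Q × S = 41,250/1,362 × $180 = $5,451.54
Holding:  Q/2 × H = 1,362/2 × $8 = $5,448.00
Total = $5,451.54 + $5,448.00 = $10,899.54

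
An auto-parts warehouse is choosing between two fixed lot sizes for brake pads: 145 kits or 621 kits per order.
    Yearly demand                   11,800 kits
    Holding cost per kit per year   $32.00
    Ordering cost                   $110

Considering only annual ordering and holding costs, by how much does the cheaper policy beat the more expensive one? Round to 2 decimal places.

$754.45

For each Q, cost = (D/Q)·S + (Q/2)·H.
TC(145) = (11,800/145)×110 + (145/2)×32 = $11,271.72
TC(621) = (11,800/621)×110 + (621/2)×32 = $12,026.18
|ΔTC| = |$11,271.72 − $12,026.18| = $754.45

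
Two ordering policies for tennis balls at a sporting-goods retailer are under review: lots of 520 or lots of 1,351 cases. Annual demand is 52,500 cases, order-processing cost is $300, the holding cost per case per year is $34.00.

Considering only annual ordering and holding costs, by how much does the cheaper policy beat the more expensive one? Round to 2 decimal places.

$4,503.43

For each Q, cost = (D/Q)·S + (Q/2)·H.
TC(520) = (52,500/520)×300 + (520/2)×34 = $39,128.46
TC(1,351) = (52,500/1,351)×300 + (1,351/2)×34 = $34,625.03
|ΔTC| = |$39,128.46 − $34,625.03| = $4,503.43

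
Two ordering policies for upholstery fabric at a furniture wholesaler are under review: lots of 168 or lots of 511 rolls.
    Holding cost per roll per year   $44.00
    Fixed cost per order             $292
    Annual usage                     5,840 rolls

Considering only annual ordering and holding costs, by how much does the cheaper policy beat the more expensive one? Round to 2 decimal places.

Annual cost at Q: ordering D·S/Q plus holding Q·H/2.
TC(168) = (5,840/168)×292 + (168/2)×44 = $13,846.48
TC(511) = (5,840/511)×292 + (511/2)×44 = $14,579.14
|ΔTC| = |$13,846.48 − $14,579.14| = $732.67

$732.67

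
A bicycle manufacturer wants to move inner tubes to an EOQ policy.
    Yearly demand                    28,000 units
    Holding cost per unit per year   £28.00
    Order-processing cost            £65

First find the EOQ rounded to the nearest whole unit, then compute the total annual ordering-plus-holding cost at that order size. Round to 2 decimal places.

Q* = √(2·D·S / H) = √(2·28,000·65 / 28) = √130,000.0 ≈ 360.56 → Q = 361 units
Annual ordering cost = (D/Q)·S = (28,000/361) × 65 = £5,041.55
Annual holding cost  = (Q/2)·H = (361/2) × 28 = £5,054.00
Total = £5,041.55 + £5,054.00 = £10,095.55

£10,095.55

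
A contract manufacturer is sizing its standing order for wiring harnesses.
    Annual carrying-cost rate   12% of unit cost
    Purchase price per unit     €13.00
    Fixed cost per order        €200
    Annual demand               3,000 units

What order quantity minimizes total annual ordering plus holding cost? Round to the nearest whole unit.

877 units

H = i·C = 0.12 × €13 = €1.5600 per unit-year
EOQ = √(2DS/H) = √(2 × 3,000 × 200 / 1.56)
    = √(769,230.77) ≈ 877.06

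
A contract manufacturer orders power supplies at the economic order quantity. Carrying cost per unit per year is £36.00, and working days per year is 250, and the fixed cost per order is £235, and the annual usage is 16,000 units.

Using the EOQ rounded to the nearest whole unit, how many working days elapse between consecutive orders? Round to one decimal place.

Q* = √(2·D·S / H) = √(2·16,000·235 / 36) = √208,888.9 ≈ 457.04 → Q = 457 units
Days between orders = 250 / (D/Q) = 250 / 35.011 ≈ 7.141

7.1 days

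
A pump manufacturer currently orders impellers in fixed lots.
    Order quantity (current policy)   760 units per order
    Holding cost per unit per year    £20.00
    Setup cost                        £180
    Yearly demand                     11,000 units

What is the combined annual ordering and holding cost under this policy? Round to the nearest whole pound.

£10,205

Ordering: D/Q × S = 11,000/760 × £180 = £2,605.26
Holding:  Q/2 × H = 760/2 × £20 = £7,600.00
Total = £2,605.26 + £7,600.00 = £10,205.26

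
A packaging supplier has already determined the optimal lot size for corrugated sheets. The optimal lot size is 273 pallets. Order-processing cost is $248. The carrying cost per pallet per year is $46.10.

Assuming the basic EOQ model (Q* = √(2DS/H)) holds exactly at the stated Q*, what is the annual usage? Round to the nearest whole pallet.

Since Q* = (2DS/H)^½, squaring gives Q*²·H = 2DS.
D = Q²H / (2S) = 273² × 46.1 / (2 × 248) = 6,926.99

6,927 pallets per year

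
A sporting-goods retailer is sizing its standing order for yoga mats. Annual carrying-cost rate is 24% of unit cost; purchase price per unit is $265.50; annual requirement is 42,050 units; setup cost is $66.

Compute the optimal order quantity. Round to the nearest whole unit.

Carrying cost H = $265.5 × 24% = $63.7200/unit/yr
2DS/H = 2·42,050·66/63.72 = 87,109.23
EOQ = √87,109.23 ≈ 295.14

295 units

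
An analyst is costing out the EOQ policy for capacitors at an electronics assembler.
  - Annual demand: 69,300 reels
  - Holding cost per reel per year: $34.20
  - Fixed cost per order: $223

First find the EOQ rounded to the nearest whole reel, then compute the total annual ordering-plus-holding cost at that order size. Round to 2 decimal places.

EOQ = √(2DS/H) = √(2 × 69,300 × 223 / 34.2)
    = √(903,736.84) ≈ 950.65 → Q = 951 reels
Annual ordering cost = (D/Q)·S = (69,300/951) × 223 = $16,250.16
Annual holding cost  = (Q/2)·H = (951/2) × 34.2 = $16,262.10
Total = $16,250.16 + $16,262.10 = $32,512.26

$32,512.26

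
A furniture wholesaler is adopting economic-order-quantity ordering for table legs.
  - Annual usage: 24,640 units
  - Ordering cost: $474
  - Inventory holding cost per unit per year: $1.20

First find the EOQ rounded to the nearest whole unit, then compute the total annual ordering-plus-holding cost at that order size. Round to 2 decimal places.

$5,294.38

Q* = √(2·D·S / H) = √(2·24,640·474 / 1.2) = √19,465,600.0 ≈ 4,411.98 → Q = 4,412 units
Ordering: D/Q × S = 24,640/4,412 × $474 = $2,647.18
Holding:  Q/2 × H = 4,412/2 × $1.2 = $2,647.20
Total = $2,647.18 + $2,647.20 = $5,294.38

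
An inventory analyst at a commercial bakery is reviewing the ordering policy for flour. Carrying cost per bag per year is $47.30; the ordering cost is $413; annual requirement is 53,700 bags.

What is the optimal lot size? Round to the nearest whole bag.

Q* = √(2·D·S / H) = √(2·53,700·413 / 47.3) = √937,763.2 ≈ 968.38

968 bags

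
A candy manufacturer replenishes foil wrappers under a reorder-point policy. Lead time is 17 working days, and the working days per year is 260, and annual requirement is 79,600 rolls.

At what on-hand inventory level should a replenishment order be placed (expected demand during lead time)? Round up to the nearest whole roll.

Daily demand d = 79,600 / 260 = 306.154 rolls/day
Demand during lead time = 306.154 × 17 = 5,204.62
Reorder point = 5,204.62 → round up

5,205 rolls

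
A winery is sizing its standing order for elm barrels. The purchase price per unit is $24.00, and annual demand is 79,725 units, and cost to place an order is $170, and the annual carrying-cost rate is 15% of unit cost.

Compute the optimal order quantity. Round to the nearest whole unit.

Carrying cost H = $24 × 15% = $3.6000/unit/yr
2DS/H = 2·79,725·170/3.6 = 7,529,583.33
EOQ = √7,529,583.33 ≈ 2,744.01

2,744 units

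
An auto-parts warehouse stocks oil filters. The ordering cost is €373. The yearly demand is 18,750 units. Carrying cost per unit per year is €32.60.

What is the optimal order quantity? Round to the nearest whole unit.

655 units

2DS/H = 2·18,750·373/32.6 = 429,064.42
EOQ = √429,064.42 ≈ 655.03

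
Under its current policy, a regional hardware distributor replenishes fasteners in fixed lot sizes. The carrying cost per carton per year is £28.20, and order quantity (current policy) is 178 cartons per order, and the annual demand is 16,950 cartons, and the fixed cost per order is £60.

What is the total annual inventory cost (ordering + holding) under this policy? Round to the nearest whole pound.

£8,223

Orders/yr = 16,950/178 = 95.225; ordering cost = 95.225 × £60 = £5,713.48
Average inventory = 178/2 = 89; holding cost = 89 × £28.2 = £2,509.80
Total = £5,713.48 + £2,509.80 = £8,223.28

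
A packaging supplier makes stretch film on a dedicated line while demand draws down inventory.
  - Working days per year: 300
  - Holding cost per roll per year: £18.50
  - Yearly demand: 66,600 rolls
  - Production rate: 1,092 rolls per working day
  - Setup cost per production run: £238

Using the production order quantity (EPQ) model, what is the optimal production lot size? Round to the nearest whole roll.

d = 66,600/300 = 222.0000 rolls/day;  effective holding cost H(1 − d/p) = 18.5·(1 − 222.0000/1092) = 14.73901
Q* = √(2DS / H_eff) = √(2·66,600·238 / 14.73901) ≈ 1,466.58

1,467 rolls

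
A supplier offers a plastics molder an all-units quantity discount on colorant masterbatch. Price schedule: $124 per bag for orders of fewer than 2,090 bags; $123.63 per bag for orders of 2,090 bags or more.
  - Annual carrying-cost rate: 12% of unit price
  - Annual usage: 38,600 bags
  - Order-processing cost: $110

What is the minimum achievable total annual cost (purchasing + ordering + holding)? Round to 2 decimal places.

H₁ = 12%×$124 = $14.8800;  H₂ = 12%×$123.63 = $14.8356
EOQ₁ = √(2×38,600×110/14.8800) = 755.45  (< 2,090, feasible at tier 1)
EOQ₂ = √(2×38,600×110/14.8356) = 756.58  (< 2,090 → use Q = 2,090 at tier-2 price)
TC(tier 1 (EOQ₁), Q≈755.4) = $4,797,641.04
TC(tier 2, Q≈2,090.0) = $4,789,652.78
Minimum at tier 2: $4,789,652.78

$4,789,652.78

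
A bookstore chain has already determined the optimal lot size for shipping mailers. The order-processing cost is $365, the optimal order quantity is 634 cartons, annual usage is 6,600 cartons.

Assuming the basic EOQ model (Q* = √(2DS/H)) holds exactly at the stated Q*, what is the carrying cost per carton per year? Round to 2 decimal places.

$11.99

From Q* = √(2DS/H) ⇒ Q*² = 2DS/H.
H = 2DS / Q² = 2 × 6,600 × 365 / 634² = 11.9864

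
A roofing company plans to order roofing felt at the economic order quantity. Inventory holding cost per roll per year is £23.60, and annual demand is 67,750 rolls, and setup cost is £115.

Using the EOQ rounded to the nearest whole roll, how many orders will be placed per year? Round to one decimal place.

Q* = √(2·D·S / H) = √(2·67,750·115 / 23.6) = √660,275.4 ≈ 812.57 → Q = 813
Orders per year = D/Q = 67,750 / 813 = 83.333

83.3 orders per year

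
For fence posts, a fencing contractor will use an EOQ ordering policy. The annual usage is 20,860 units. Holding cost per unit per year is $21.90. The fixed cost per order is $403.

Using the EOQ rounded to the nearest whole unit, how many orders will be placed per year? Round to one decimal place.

Q* = √(2·D·S / H) = √(2·20,860·403 / 21.9) = √767,724.2 ≈ 876.20 → Q = 876
N = D/Q = 20,860/876 ≈ 23.813 orders/yr

23.8 orders per year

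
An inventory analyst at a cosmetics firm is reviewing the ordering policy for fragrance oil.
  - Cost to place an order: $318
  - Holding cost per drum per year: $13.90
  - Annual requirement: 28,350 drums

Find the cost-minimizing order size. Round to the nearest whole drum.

1,139 drums

2DS/H = 2·28,350·318/13.9 = 1,297,165.47
EOQ = √1,297,165.47 ≈ 1,138.93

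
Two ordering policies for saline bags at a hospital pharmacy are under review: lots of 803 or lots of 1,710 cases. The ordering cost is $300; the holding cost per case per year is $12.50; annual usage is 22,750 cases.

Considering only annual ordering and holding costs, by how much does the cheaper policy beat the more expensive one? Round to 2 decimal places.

TC(Q) = (D/Q)S + (Q/2)H
TC(803) = (22,750/803)×300 + (803/2)×12.5 = $13,518.13
TC(1,710) = (22,750/1,710)×300 + (1,710/2)×12.5 = $14,678.73
Cheaper: Q = 803.  Difference = $1,160.60

$1,160.60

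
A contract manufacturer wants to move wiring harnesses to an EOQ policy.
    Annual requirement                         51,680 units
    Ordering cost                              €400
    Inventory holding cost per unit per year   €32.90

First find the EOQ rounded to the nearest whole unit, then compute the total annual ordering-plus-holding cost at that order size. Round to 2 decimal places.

€36,881.13

Optimal lot size Q* = (2 × 51,680 × €400 / €32.9)^½ ≈ 1,121.01 → Q = 1,121 units
Annual ordering cost = (D/Q)·S = (51,680/1,121) × 400 = €18,440.68
Annual holding cost  = (Q/2)·H = (1,121/2) × 32.9 = €18,440.45
Total = €18,440.68 + €18,440.45 = €36,881.13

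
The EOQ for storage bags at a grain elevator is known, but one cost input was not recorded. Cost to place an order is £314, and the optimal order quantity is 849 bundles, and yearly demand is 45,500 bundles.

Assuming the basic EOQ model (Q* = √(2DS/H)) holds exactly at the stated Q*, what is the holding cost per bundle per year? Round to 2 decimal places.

£39.64

From Q* = √(2DS/H) ⇒ Q*² = 2DS/H.
H = 2DS / Q² = 2 × 45,500 × 314 / 849² = 39.6420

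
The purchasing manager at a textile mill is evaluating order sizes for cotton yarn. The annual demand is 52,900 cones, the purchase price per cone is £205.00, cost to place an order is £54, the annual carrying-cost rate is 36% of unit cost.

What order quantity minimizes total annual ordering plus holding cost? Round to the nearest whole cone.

278 cones

Holding cost per cone per year: H = 36% × £205 = £73.8000
2DS/H = 2·52,900·54/73.8 = 77,414.63
EOQ = √77,414.63 ≈ 278.23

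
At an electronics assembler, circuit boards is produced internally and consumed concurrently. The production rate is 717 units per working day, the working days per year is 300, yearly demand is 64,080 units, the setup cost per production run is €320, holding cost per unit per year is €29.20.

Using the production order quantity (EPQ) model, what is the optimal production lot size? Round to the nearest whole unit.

d = 64,080/300 = 213.6000 units/day;  effective holding cost H(1 − d/p) = 29.2·(1 − 213.6000/717) = 20.50109
Q* = √(2DS / H_eff) = √(2·64,080·320 / 20.50109) ≈ 1,414.37

1,414 units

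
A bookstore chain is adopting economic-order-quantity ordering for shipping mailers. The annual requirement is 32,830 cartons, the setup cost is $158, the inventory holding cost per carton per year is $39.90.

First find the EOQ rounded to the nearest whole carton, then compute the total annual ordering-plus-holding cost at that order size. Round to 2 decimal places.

$20,345.36

2DS/H = 2·32,830·158/39.9 = 260,007.02
EOQ = √260,007.02 ≈ 509.91 → Q = 510 cartons
Ordering: D/Q × S = 32,830/510 × $158 = $10,170.86
Holding:  Q/2 × H = 510/2 × $39.9 = $10,174.50
Total = $10,170.86 + $10,174.50 = $20,345.36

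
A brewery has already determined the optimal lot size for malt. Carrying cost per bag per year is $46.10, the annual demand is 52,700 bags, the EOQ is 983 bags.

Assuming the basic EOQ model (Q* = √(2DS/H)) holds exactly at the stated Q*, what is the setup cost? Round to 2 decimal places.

$422.64

Since Q* = (2DS/H)^½, squaring gives Q*²·H = 2DS.
S = Q²H / (2D) = 983² × 46.1 / (2 × 52,700) = 422.6368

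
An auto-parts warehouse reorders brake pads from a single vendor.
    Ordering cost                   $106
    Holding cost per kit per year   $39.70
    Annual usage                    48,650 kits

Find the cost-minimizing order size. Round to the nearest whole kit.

510 kits

Optimal lot size Q* = (2 × 48,650 × $106 / $39.7)^½ ≈ 509.70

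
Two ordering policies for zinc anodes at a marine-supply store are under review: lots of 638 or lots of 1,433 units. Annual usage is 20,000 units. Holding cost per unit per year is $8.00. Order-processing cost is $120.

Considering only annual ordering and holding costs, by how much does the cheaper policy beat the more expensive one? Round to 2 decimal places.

$1,093.05

Annual cost at Q: ordering D·S/Q plus holding Q·H/2.
TC(638) = (20,000/638)×120 + (638/2)×8 = $6,313.76
TC(1,433) = (20,000/1,433)×120 + (1,433/2)×8 = $7,406.81
Cheaper: Q = 638.  Difference = $1,093.05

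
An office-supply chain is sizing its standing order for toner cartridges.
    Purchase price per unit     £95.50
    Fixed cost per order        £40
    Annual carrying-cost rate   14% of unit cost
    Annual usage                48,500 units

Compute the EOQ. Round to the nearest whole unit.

539 units

Carrying cost H = £95.5 × 14% = £13.3700/unit/yr
2DS/H = 2·48,500·40/13.37 = 290,201.94
EOQ = √290,201.94 ≈ 538.70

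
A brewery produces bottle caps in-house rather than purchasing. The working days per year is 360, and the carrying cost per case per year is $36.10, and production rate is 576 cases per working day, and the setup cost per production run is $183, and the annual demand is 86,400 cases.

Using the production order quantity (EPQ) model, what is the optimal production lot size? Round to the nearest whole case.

1,225 cases

Daily demand d = 86,400/360 = 240.000; p = 576; 1 − d/p = 0.58333
EPQ = √(2DS / (H(1 − d/p)))
    = √(2 × 86,400 × 183 / (36.1 × 0.58333)) ≈ 1,225.42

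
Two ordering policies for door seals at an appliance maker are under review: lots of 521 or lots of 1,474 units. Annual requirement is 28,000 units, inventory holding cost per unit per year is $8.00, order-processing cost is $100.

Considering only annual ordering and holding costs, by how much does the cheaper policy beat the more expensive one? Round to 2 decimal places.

TC(Q) = (D/Q)S + (Q/2)H
TC(521) = (28,000/521)×100 + (521/2)×8 = $7,458.28
TC(1,474) = (28,000/1,474)×100 + (1,474/2)×8 = $7,795.59
Lots of 521 are cheaper by $337.31.

$337.31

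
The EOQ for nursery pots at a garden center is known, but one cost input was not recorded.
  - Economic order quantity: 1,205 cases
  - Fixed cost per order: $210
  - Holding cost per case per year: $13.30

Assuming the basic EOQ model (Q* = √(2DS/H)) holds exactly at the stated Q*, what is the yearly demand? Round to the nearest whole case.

EOQ relation: Q² = 2DS/H, so rearrange for the unknown.
D = Q²H / (2S) = 1,205² × 13.3 / (2 × 210) = 45,980.79

45,981 cases per year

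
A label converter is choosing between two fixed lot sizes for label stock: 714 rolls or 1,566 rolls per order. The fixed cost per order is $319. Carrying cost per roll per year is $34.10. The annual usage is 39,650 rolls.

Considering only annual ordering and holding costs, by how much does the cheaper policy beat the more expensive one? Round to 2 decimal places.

$4,888.68

For each Q, cost = (D/Q)·S + (Q/2)·H.
TC(714) = (39,650/714)×319 + (714/2)×34.1 = $29,888.48
TC(1,566) = (39,650/1,566)×319 + (1,566/2)×34.1 = $34,777.15
|ΔTC| = |$29,888.48 − $34,777.15| = $4,888.68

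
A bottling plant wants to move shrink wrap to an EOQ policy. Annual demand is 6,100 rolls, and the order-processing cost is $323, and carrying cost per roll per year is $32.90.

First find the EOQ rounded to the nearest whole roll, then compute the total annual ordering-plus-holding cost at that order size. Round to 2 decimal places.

EOQ = √(2DS/H) = √(2 × 6,100 × 323 / 32.9)
    = √(119,775.08) ≈ 346.09 → Q = 346 rolls
Ordering: D/Q × S = 6,100/346 × $323 = $5,694.51
Holding:  Q/2 × H = 346/2 × $32.9 = $5,691.70
Total = $5,694.51 + $5,691.70 = $11,386.21

$11,386.21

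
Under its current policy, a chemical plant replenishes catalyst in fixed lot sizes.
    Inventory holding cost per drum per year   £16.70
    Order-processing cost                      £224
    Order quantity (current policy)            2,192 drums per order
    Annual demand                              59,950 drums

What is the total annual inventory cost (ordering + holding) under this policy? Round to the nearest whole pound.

Annual ordering cost = (D/Q)·S = (59,950/2,192) × 224 = £6,126.28
Annual holding cost  = (Q/2)·H = (2,192/2) × 16.7 = £18,303.20
Total = £6,126.28 + £18,303.20 = £24,429.48

£24,429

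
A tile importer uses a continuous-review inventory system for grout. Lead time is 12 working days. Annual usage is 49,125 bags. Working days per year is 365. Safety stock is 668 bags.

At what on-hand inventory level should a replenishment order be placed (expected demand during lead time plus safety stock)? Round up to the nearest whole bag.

2,284 bags

Daily demand d = 49,125 / 365 = 134.589 bags/day
Demand during lead time = 134.589 × 12 = 1,615.07
Reorder point = 1,615.07 + 668 = 2,283.07 → round up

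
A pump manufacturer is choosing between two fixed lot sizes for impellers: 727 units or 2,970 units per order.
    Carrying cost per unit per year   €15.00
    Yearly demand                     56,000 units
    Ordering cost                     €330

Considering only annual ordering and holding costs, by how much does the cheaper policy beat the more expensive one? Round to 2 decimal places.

Annual cost at Q: ordering D·S/Q plus holding Q·H/2.
TC(727) = (56,000/727)×330 + (727/2)×15 = €30,872.03
TC(2,970) = (56,000/2,970)×330 + (2,970/2)×15 = €28,497.22
Lots of 2,970 are cheaper by €2,374.81.

€2,374.81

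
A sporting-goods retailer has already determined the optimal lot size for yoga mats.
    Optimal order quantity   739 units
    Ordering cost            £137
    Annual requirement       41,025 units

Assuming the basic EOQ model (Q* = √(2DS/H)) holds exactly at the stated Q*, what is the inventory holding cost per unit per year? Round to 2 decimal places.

£20.58

EOQ relation: Q² = 2DS/H, so rearrange for the unknown.
H = 2DS / Q² = 2 × 41,025 × 137 / 739² = 20.5831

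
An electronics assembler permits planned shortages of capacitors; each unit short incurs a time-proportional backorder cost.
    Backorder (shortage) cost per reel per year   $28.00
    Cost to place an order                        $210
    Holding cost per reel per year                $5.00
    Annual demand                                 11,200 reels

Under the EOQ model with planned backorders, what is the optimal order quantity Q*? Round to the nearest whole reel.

1,053 reels

Basic EOQ = √(2·11,200·210/5) = 969.948
Backorder adjustment √((H+b)/b) = √((5+28)/28) = 1.0856
Q* = 969.948 × 1.0856 ≈ 1,053.00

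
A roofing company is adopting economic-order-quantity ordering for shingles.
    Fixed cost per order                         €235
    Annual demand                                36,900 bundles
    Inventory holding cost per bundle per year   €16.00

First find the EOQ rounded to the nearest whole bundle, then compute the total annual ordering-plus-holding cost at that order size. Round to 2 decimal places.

€16,657.97

2DS/H = 2·36,900·235/16 = 1,083,937.50
EOQ = √1,083,937.50 ≈ 1,041.12 → Q = 1,041 bundles
Ordering: D/Q × S = 36,900/1,041 × €235 = €8,329.97
Holding:  Q/2 × H = 1,041/2 × €16 = €8,328.00
Total = €8,329.97 + €8,328.00 = €16,657.97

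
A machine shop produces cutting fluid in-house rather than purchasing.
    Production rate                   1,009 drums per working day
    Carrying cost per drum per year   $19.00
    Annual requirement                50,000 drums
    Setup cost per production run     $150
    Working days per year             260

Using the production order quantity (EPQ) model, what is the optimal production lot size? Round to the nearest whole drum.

d = 50,000/260 = 192.3077 drums/day;  effective holding cost H(1 − d/p) = 19·(1 − 192.3077/1009) = 15.37875
Q* = √(2DS / H_eff) = √(2·50,000·150 / 15.37875) ≈ 987.61

988 drums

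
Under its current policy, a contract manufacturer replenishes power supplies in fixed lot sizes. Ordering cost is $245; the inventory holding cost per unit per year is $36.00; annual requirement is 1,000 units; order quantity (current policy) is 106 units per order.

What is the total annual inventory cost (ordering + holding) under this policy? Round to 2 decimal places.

Annual ordering cost = (D/Q)·S = (1,000/106) × 245 = $2,311.32
Annual holding cost  = (Q/2)·H = (106/2) × 36 = $1,908.00
Total = $2,311.32 + $1,908.00 = $4,219.32

$4,219.32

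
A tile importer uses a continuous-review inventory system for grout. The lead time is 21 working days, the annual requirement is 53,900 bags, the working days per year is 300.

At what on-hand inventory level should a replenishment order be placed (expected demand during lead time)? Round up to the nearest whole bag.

3,773 bags

Daily demand d = 53,900 / 300 = 179.667 bags/day
Demand during lead time = 179.667 × 21 = 3,773.00
Reorder point = 3,773.00 → round up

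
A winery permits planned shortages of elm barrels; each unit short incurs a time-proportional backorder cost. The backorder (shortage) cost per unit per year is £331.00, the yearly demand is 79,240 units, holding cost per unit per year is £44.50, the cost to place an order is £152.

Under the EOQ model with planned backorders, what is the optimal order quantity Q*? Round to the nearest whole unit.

784 units

Basic EOQ = √(2·79,240·152/44.5) = 735.748
Backorder adjustment √((H+b)/b) = √((44.5+331)/331) = 1.0651
Q* = 735.748 × 1.0651 ≈ 783.65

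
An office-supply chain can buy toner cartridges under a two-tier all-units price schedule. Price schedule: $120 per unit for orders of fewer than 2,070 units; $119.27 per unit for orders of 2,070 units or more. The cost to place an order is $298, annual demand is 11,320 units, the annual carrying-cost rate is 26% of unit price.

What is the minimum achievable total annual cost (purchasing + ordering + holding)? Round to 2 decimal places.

$1,372,908.54

H₁ = 26%×$120 = $31.2000;  H₂ = 26%×$119.27 = $31.0102
EOQ₁ = √(2×11,320×298/31.2000) = 465.02  (< 2,070, feasible at tier 1)
EOQ₂ = √(2×11,320×298/31.0102) = 466.44  (< 2,070 → use Q = 2,070 at tier-2 price)
TC(tier 1 (EOQ₁), Q≈465.0) = $1,372,908.54
TC(tier 2, Q≈2,070.0) = $1,383,861.60
Minimum at tier 1 (EOQ₁): $1,372,908.54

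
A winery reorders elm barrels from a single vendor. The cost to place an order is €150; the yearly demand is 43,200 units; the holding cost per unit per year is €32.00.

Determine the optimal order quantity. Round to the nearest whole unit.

Optimal lot size Q* = (2 × 43,200 × €150 / €32)^½ ≈ 636.40

636 units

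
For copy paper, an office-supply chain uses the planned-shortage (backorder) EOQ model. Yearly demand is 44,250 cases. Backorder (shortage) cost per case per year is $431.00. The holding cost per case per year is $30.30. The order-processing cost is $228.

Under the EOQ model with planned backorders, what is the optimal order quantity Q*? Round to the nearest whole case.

844 cases

Basic EOQ = √(2·44,250·228/30.3) = 816.052
Backorder adjustment √((H+b)/b) = √((30.3+431)/431) = 1.0346
Q* = 816.052 × 1.0346 ≈ 844.25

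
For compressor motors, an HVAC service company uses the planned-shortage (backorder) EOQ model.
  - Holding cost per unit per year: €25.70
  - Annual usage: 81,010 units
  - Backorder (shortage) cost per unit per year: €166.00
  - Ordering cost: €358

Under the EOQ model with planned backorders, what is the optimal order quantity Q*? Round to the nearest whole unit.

1,614 units

Basic EOQ = √(2·81,010·358/25.7) = 1,502.309
Backorder adjustment √((H+b)/b) = √((25.7+166)/166) = 1.0746
Q* = 1,502.309 × 1.0746 ≈ 1,614.42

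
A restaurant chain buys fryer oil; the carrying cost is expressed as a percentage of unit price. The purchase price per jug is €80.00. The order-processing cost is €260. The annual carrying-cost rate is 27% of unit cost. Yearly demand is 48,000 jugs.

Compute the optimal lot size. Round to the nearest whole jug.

Carrying cost H = €80 × 27% = €21.6000/jug/yr
Q* = √(2·D·S / H) = √(2·48,000·260 / 21.6) = √1,155,555.6 ≈ 1,074.97

1,075 jugs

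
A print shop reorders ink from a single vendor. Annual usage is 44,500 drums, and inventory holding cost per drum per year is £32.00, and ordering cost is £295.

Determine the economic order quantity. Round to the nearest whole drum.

906 drums

EOQ = √(2DS/H) = √(2 × 44,500 × 295 / 32)
    = √(820,468.75) ≈ 905.80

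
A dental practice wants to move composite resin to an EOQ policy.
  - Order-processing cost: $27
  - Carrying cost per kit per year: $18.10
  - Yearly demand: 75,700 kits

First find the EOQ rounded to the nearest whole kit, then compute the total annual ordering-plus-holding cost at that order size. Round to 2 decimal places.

$8,601.70

Optimal lot size Q* = (2 × 75,700 × $27 / $18.1)^½ ≈ 475.23 → Q = 475 kits
Annual ordering cost = (D/Q)·S = (75,700/475) × 27 = $4,302.95
Annual holding cost  = (Q/2)·H = (475/2) × 18.1 = $4,298.75
Total = $4,302.95 + $4,298.75 = $8,601.70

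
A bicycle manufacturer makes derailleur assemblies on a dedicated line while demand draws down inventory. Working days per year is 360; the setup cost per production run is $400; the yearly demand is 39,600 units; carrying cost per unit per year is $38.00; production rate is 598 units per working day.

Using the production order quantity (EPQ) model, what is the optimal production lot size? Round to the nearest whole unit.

1,011 units

d = 39,600/360 = 110.0000 units/day;  effective holding cost H(1 − d/p) = 38·(1 − 110.0000/598) = 31.01003
Q* = √(2DS / H_eff) = √(2·39,600·400 / 31.01003) ≈ 1,010.74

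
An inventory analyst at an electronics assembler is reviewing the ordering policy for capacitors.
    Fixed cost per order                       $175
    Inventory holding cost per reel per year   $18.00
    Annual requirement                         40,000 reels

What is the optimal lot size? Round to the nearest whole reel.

EOQ = √(2DS/H) = √(2 × 40,000 × 175 / 18)
    = √(777,777.78) ≈ 881.92

882 reels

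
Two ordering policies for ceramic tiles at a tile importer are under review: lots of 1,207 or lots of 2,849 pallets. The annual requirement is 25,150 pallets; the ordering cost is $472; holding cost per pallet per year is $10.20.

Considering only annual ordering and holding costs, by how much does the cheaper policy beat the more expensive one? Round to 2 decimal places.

Annual cost at Q: ordering D·S/Q plus holding Q·H/2.
TC(1,207) = (25,150/1,207)×472 + (1,207/2)×10.2 = $15,990.66
TC(2,849) = (25,150/2,849)×472 + (2,849/2)×10.2 = $18,696.55
Cheaper: Q = 1,207.  Difference = $2,705.89

$2,705.89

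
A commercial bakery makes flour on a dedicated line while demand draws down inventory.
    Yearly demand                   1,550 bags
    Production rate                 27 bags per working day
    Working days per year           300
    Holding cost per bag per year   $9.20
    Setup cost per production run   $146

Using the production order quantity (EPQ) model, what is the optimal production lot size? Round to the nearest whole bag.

d = 1,550/300 = 5.1667 bags/day;  effective holding cost H(1 − d/p) = 9.2·(1 − 5.1667/27) = 7.43951
Q* = √(2DS / H_eff) = √(2·1,550·146 / 7.43951) ≈ 246.65

247 bags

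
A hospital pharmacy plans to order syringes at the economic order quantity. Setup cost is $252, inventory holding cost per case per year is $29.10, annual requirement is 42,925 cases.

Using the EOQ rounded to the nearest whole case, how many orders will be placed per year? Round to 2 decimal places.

49.80 orders per year

Q* = √(2·D·S / H) = √(2·42,925·252 / 29.1) = √743,443.3 ≈ 862.23 → Q = 862
N = D/Q = 42,925/862 ≈ 49.797 orders/yr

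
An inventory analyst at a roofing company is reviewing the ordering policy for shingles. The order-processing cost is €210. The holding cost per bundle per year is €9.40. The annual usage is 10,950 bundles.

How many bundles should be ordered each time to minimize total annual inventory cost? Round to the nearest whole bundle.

699 bundles

Q* = √(2·D·S / H) = √(2·10,950·210 / 9.4) = √489,255.3 ≈ 699.47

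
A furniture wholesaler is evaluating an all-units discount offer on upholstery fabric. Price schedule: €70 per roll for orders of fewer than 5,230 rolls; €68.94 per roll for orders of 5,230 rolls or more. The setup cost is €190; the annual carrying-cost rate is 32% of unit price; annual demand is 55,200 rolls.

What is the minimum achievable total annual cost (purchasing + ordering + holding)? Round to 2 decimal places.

H₁ = 32%×€70 = €22.4000;  H₂ = 32%×€68.94 = €22.0608
EOQ₁ = √(2×55,200×190/22.4000) = 967.69  (< 5,230, feasible at tier 1)
EOQ₂ = √(2×55,200×190/22.0608) = 975.10  (< 5,230 → use Q = 5,230 at tier-2 price)
TC(tier 1 (EOQ₁), Q≈967.7) = €3,885,676.31
TC(tier 2, Q≈5,230.0) = €3,865,182.35
Minimum at tier 2: €3,865,182.35

€3,865,182.35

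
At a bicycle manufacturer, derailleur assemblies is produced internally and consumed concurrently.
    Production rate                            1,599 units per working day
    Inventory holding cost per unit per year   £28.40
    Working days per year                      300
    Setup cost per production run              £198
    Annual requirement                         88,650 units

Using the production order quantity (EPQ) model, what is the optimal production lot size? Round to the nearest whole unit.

d = 88,650/300 = 295.5000 units/day;  effective holding cost H(1 − d/p) = 28.4·(1 − 295.5000/1599) = 23.15159
Q* = √(2DS / H_eff) = √(2·88,650·198 / 23.15159) ≈ 1,231.39

1,231 units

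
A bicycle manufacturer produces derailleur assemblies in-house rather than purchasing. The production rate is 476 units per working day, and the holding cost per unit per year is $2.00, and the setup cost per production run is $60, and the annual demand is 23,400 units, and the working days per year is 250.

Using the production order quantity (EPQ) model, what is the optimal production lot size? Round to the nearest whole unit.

1,322 units

Daily demand d = 23,400/250 = 93.600; p = 476; 1 − d/p = 0.80336
EPQ = √(2DS / (H(1 − d/p)))
    = √(2 × 23,400 × 60 / (2 × 0.80336)) ≈ 1,321.99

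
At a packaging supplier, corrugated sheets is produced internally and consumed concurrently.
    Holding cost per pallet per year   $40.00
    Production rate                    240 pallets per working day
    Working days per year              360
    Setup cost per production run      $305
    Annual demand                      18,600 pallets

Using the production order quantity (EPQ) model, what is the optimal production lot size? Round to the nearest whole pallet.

Daily demand d = 18,600/360 = 51.667; p = 240; 1 − d/p = 0.78472
EPQ = √(2DS / (H(1 − d/p)))
    = √(2 × 18,600 × 305 / (40 × 0.78472)) ≈ 601.22

601 pallets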